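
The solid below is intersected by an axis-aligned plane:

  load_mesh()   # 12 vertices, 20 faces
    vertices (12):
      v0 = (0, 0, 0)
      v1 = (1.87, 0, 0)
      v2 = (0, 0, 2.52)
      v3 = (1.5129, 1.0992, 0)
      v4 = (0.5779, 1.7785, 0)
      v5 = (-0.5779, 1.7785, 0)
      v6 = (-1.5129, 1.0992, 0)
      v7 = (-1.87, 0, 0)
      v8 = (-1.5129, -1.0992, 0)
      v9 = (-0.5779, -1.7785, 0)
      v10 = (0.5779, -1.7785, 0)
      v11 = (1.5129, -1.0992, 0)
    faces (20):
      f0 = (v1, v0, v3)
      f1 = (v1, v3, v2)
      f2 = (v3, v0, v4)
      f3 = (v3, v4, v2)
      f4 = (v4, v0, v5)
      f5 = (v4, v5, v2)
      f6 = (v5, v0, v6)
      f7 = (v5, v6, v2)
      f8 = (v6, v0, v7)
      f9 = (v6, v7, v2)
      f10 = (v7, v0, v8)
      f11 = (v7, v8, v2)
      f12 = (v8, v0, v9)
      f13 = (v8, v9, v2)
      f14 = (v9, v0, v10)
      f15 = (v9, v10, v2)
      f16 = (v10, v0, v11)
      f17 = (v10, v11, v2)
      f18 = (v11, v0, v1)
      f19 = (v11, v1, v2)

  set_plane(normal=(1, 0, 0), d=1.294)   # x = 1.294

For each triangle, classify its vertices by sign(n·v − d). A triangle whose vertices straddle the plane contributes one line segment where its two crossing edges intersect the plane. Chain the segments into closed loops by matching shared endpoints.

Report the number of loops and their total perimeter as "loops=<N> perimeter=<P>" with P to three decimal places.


loops=1 perimeter=5.537

Straddling triangles (8 of 20):
  (v1,v0,v3) [+-+] → (1.294, 0, 0)–(1.294, 0.940158, 0)  len=0.9402
  (v1,v3,v2) [++-] → (1.294, 0.940158, 0.364616)–(1.294, 0, 0.776214)  len=1.0263
  (v3,v0,v4) [+--] → (1.294, 0.940158, 0)–(1.294, 1.25824, 0)  len=0.3181
  (v3,v4,v2) [+--] → (1.294, 1.25824, 0)–(1.294, 0.940158, 0.364616)  len=0.4839
  (v10,v0,v11) [--+] → (1.294, -0.940158, 0)–(1.294, -1.25824, 0)  len=0.3181
  (v10,v11,v2) [-+-] → (1.294, -1.25824, 0)–(1.294, -0.940158, 0.364616)  len=0.4839
  (v11,v0,v1) [+-+] → (1.294, -0.940158, 0)–(1.294, 0, 0)  len=0.9402
  (v11,v1,v2) [++-] → (1.294, 0, 0.776214)–(1.294, -0.940158, 0.364616)  len=1.0263

Chained into 1 loop(s):
  loop 1: 8 segments, perimeter = 5.5368
Total perimeter = 5.537


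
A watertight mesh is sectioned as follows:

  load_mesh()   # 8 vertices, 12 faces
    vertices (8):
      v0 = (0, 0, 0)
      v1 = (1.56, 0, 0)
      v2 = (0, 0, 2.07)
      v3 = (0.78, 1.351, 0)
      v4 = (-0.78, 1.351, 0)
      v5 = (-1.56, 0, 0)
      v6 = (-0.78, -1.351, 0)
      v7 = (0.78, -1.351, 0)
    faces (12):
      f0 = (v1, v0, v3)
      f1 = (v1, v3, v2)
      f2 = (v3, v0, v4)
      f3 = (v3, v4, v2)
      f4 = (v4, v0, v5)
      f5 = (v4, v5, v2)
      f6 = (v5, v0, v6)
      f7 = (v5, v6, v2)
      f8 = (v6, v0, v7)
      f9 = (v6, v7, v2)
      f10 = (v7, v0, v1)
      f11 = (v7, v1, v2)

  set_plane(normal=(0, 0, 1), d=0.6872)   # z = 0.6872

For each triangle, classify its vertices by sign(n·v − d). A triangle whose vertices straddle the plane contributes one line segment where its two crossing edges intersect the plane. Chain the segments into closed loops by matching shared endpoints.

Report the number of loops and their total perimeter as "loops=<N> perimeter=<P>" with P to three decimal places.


loops=1 perimeter=6.253

Straddling triangles (6 of 12):
  (v1,v3,v2) [--+] → (0.521055, 0.902494, 0.6872)–(1.04211, 0, 0.6872)  len=1.0421
  (v3,v4,v2) [--+] → (-0.521055, 0.902494, 0.6872)–(0.521055, 0.902494, 0.6872)  len=1.0421
  (v4,v5,v2) [--+] → (-1.04211, 0, 0.6872)–(-0.521055, 0.902494, 0.6872)  len=1.0421
  (v5,v6,v2) [--+] → (-0.521055, -0.902494, 0.6872)–(-1.04211, 0, 0.6872)  len=1.0421
  (v6,v7,v2) [--+] → (0.521055, -0.902494, 0.6872)–(-0.521055, -0.902494, 0.6872)  len=1.0421
  (v7,v1,v2) [--+] → (1.04211, 0, 0.6872)–(0.521055, -0.902494, 0.6872)  len=1.0421

Chained into 1 loop(s):
  loop 1: 6 segments, perimeter = 6.2527
Total perimeter = 6.253


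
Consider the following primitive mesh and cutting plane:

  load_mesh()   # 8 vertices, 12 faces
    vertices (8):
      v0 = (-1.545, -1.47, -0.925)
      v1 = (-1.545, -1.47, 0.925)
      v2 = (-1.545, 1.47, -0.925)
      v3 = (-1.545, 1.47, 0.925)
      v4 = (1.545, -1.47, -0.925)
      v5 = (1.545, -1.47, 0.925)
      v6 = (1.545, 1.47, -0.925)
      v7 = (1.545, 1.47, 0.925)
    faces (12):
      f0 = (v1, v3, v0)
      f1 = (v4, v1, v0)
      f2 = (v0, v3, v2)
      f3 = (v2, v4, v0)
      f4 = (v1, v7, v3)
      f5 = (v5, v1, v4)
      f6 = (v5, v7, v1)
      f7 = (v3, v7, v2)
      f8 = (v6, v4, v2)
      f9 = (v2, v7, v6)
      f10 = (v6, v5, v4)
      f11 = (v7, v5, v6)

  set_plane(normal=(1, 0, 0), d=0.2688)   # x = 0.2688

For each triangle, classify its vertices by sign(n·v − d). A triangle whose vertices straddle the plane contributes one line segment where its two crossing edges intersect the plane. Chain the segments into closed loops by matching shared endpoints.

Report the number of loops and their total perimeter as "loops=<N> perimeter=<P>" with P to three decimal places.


Straddling triangles (8 of 12):
  (v4,v1,v0) [+--] → (0.2688, -1.47, -0.160932)–(0.2688, -1.47, -0.925)  len=0.7641
  (v2,v4,v0) [-+-] → (0.2688, -0.255751, -0.925)–(0.2688, -1.47, -0.925)  len=1.2142
  (v1,v7,v3) [-+-] → (0.2688, 0.255751, 0.925)–(0.2688, 1.47, 0.925)  len=1.2142
  (v5,v1,v4) [+-+] → (0.2688, -1.47, 0.925)–(0.2688, -1.47, -0.160932)  len=1.0859
  (v5,v7,v1) [++-] → (0.2688, 0.255751, 0.925)–(0.2688, -1.47, 0.925)  len=1.7258
  (v3,v7,v2) [-+-] → (0.2688, 1.47, 0.925)–(0.2688, 1.47, 0.160932)  len=0.7641
  (v6,v4,v2) [++-] → (0.2688, -0.255751, -0.925)–(0.2688, 1.47, -0.925)  len=1.7258
  (v2,v7,v6) [-++] → (0.2688, 1.47, 0.160932)–(0.2688, 1.47, -0.925)  len=1.0859

Chained into 1 loop(s):
  loop 1: 8 segments, perimeter = 9.5800
Total perimeter = 9.580

loops=1 perimeter=9.580


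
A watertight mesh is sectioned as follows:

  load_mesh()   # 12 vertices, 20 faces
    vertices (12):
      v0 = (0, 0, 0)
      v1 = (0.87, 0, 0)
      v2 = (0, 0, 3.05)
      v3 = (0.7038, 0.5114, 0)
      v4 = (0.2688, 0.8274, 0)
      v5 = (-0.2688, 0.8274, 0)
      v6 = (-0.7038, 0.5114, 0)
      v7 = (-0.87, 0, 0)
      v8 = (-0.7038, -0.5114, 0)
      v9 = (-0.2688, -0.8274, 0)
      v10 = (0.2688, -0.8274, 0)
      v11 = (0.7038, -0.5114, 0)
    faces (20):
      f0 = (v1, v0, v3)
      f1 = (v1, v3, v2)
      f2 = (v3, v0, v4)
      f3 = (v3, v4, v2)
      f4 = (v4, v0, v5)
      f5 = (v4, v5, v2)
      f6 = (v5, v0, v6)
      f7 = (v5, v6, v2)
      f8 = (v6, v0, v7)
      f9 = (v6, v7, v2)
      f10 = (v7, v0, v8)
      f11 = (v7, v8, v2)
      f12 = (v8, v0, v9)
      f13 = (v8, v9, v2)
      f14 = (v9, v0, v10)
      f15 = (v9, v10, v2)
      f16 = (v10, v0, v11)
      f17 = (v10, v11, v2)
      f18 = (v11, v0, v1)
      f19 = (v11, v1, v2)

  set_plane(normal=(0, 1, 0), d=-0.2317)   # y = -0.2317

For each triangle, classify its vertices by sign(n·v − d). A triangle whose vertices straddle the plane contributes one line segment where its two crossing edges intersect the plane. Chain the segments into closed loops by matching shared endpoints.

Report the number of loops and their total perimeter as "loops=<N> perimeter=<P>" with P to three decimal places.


Straddling triangles (10 of 20):
  (v7,v0,v8) [++-] → (-0.318871, -0.2317, 0)–(-0.7947, -0.2317, 0)  len=0.4758
  (v7,v8,v2) [+-+] → (-0.7947, -0.2317, 0)–(-0.318871, -0.2317, 1.66814)  len=1.7347
  (v8,v0,v9) [-+-] → (-0.318871, -0.2317, 0)–(-0.0752731, -0.2317, 0)  len=0.2436
  (v8,v9,v2) [--+] → (-0.0752731, -0.2317, 2.1959)–(-0.318871, -0.2317, 1.66814)  len=0.5813
  (v9,v0,v10) [-+-] → (-0.0752731, -0.2317, 0)–(0.0752731, -0.2317, 0)  len=0.1505
  (v9,v10,v2) [--+] → (0.0752731, -0.2317, 2.1959)–(-0.0752731, -0.2317, 2.1959)  len=0.1505
  (v10,v0,v11) [-+-] → (0.0752731, -0.2317, 0)–(0.318871, -0.2317, 0)  len=0.2436
  (v10,v11,v2) [--+] → (0.318871, -0.2317, 1.66814)–(0.0752731, -0.2317, 2.1959)  len=0.5813
  (v11,v0,v1) [-++] → (0.318871, -0.2317, 0)–(0.7947, -0.2317, 0)  len=0.4758
  (v11,v1,v2) [-++] → (0.7947, -0.2317, 0)–(0.318871, -0.2317, 1.66814)  len=1.7347

Chained into 1 loop(s):
  loop 1: 10 segments, perimeter = 6.3718
Total perimeter = 6.372

loops=1 perimeter=6.372


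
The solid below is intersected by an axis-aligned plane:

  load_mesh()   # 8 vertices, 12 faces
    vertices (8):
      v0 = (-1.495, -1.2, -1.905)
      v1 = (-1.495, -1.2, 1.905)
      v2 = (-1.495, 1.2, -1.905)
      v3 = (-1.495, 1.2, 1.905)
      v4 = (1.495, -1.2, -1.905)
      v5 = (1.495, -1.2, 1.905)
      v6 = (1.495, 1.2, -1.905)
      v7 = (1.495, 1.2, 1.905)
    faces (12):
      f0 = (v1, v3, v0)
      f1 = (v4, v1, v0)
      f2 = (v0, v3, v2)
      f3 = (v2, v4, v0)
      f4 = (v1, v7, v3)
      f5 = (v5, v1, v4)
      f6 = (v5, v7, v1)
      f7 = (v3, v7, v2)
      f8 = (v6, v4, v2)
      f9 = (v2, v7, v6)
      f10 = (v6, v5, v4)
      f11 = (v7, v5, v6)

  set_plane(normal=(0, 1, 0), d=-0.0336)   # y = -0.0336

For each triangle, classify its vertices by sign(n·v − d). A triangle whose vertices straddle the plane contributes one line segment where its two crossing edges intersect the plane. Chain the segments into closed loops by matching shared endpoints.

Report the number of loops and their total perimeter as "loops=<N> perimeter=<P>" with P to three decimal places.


loops=1 perimeter=13.600

Straddling triangles (8 of 12):
  (v1,v3,v0) [-+-] → (-1.495, -0.0336, 1.905)–(-1.495, -0.0336, -0.05334)  len=1.9583
  (v0,v3,v2) [-++] → (-1.495, -0.0336, -0.05334)–(-1.495, -0.0336, -1.905)  len=1.8517
  (v2,v4,v0) [+--] → (0.04186, -0.0336, -1.905)–(-1.495, -0.0336, -1.905)  len=1.5369
  (v1,v7,v3) [-++] → (-0.04186, -0.0336, 1.905)–(-1.495, -0.0336, 1.905)  len=1.4531
  (v5,v7,v1) [-+-] → (1.495, -0.0336, 1.905)–(-0.04186, -0.0336, 1.905)  len=1.5369
  (v6,v4,v2) [+-+] → (1.495, -0.0336, -1.905)–(0.04186, -0.0336, -1.905)  len=1.4531
  (v6,v5,v4) [+--] → (1.495, -0.0336, 0.05334)–(1.495, -0.0336, -1.905)  len=1.9583
  (v7,v5,v6) [+-+] → (1.495, -0.0336, 1.905)–(1.495, -0.0336, 0.05334)  len=1.8517

Chained into 1 loop(s):
  loop 1: 8 segments, perimeter = 13.6000
Total perimeter = 13.600


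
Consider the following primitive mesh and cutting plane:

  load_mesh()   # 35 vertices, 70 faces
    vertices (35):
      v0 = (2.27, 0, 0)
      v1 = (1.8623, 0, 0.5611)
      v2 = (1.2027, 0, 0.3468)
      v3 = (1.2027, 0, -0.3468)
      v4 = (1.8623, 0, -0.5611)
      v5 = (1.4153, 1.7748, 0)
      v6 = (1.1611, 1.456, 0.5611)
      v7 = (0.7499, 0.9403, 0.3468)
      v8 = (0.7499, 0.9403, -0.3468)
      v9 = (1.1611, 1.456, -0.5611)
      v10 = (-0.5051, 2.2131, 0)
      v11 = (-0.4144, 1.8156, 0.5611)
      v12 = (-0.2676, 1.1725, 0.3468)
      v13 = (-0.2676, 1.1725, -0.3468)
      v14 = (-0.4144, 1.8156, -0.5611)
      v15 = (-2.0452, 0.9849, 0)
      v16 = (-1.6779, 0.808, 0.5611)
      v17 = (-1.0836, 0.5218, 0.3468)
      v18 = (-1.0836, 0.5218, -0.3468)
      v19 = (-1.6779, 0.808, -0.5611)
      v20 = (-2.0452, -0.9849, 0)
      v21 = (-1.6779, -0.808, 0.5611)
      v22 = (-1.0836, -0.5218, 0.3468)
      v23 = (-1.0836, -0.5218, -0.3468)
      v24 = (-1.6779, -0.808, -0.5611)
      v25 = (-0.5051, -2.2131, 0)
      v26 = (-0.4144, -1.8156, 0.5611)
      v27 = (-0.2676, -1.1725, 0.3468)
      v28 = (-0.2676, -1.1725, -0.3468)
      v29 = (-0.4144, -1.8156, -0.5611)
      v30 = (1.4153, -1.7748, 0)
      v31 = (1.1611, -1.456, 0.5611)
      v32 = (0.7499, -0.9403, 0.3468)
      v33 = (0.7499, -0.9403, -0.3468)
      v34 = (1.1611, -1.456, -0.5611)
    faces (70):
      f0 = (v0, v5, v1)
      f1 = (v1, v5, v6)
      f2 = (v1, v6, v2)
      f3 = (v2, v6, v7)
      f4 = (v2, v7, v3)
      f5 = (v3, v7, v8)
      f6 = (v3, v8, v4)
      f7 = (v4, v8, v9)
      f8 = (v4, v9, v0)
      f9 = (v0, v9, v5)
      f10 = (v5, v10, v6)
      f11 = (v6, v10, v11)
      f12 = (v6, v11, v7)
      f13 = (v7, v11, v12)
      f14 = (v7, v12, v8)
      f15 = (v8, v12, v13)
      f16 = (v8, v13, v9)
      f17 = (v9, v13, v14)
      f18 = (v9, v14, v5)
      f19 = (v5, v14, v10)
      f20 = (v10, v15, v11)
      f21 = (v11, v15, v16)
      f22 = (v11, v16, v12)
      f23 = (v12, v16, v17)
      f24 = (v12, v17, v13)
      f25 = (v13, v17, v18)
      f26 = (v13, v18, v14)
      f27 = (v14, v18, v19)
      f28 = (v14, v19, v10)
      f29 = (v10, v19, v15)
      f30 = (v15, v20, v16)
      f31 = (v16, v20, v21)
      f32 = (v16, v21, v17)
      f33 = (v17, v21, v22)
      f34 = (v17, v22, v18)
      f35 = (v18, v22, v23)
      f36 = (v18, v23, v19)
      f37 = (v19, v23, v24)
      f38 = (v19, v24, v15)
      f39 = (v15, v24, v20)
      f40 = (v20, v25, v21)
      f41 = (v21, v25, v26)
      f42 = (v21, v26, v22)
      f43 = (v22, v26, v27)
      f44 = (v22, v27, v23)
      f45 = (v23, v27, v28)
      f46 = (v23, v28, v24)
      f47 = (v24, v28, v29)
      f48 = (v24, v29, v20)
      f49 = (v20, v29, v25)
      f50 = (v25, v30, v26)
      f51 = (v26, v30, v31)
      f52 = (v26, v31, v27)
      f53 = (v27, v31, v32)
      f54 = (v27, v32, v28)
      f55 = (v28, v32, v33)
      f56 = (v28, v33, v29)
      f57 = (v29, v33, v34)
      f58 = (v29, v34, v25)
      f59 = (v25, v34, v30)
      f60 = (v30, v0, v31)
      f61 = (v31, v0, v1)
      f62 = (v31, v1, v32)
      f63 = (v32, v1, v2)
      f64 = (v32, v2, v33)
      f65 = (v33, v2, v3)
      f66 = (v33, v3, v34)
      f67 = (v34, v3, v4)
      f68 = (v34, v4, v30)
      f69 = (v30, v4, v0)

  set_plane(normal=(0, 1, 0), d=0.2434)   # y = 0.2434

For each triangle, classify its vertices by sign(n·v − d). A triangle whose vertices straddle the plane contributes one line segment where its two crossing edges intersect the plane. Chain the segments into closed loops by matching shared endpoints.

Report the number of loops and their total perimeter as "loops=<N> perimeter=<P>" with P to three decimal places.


Straddling triangles (20 of 70):
  (v0,v5,v1) [-+-] → (2.15278, 0.2434, 0)–(1.801, 0.2434, 0.48415)  len=0.5985
  (v1,v5,v6) [-++] → (1.801, 0.2434, 0.48415)–(1.74508, 0.2434, 0.5611)  len=0.0951
  (v1,v6,v2) [-+-] → (1.74508, 0.2434, 0.5611)–(1.19575, 0.2434, 0.382625)  len=0.5776
  (v2,v6,v7) [-++] → (1.19575, 0.2434, 0.382625)–(1.08549, 0.2434, 0.3468)  len=0.1159
  (v2,v7,v3) [-+-] → (1.08549, 0.2434, 0.3468)–(1.08549, 0.2434, -0.167259)  len=0.5141
  (v3,v7,v8) [-++] → (1.08549, 0.2434, -0.167259)–(1.08549, 0.2434, -0.3468)  len=0.1795
  (v3,v8,v4) [-+-] → (1.08549, 0.2434, -0.3468)–(1.57435, 0.2434, -0.505628)  len=0.5140
  (v4,v8,v9) [-++] → (1.57435, 0.2434, -0.505628)–(1.74508, 0.2434, -0.5611)  len=0.1795
  (v4,v9,v0) [-+-] → (1.74508, 0.2434, -0.5611)–(2.08462, 0.2434, -0.0937993)  len=0.5776
  (v0,v9,v5) [-++] → (2.08462, 0.2434, -0.0937993)–(2.15278, 0.2434, 0)  len=0.1159
  (v15,v20,v16) [+-+] → (-2.0452, 0.2434, 0)–(-1.79357, 0.2434, 0.384405)  len=0.4594
  (v16,v20,v21) [+--] → (-1.79357, 0.2434, 0.384405)–(-1.6779, 0.2434, 0.5611)  len=0.2112
  (v16,v21,v17) [+-+] → (-1.6779, 0.2434, 0.5611)–(-1.20802, 0.2434, 0.391665)  len=0.4995
  (v17,v21,v22) [+--] → (-1.20802, 0.2434, 0.391665)–(-1.0836, 0.2434, 0.3468)  len=0.1323
  (v17,v22,v18) [+-+] → (-1.0836, 0.2434, 0.3468)–(-1.0836, 0.2434, -0.161769)  len=0.5086
  (v18,v22,v23) [+--] → (-1.0836, 0.2434, -0.161769)–(-1.0836, 0.2434, -0.3468)  len=0.1850
  (v18,v23,v19) [+-+] → (-1.0836, 0.2434, -0.3468)–(-1.42558, 0.2434, -0.470114)  len=0.3635
  (v19,v23,v24) [+--] → (-1.42558, 0.2434, -0.470114)–(-1.6779, 0.2434, -0.5611)  len=0.2682
  (v19,v24,v15) [+-+] → (-1.6779, 0.2434, -0.5611)–(-1.89329, 0.2434, -0.232057)  len=0.3933
  (v15,v24,v20) [+--] → (-1.89329, 0.2434, -0.232057)–(-2.0452, 0.2434, 0)  len=0.2774

Chained into 2 loop(s):
  loop 1: 10 segments, perimeter = 3.4678
  loop 2: 10 segments, perimeter = 3.2984
Total perimeter = 6.766

loops=2 perimeter=6.766


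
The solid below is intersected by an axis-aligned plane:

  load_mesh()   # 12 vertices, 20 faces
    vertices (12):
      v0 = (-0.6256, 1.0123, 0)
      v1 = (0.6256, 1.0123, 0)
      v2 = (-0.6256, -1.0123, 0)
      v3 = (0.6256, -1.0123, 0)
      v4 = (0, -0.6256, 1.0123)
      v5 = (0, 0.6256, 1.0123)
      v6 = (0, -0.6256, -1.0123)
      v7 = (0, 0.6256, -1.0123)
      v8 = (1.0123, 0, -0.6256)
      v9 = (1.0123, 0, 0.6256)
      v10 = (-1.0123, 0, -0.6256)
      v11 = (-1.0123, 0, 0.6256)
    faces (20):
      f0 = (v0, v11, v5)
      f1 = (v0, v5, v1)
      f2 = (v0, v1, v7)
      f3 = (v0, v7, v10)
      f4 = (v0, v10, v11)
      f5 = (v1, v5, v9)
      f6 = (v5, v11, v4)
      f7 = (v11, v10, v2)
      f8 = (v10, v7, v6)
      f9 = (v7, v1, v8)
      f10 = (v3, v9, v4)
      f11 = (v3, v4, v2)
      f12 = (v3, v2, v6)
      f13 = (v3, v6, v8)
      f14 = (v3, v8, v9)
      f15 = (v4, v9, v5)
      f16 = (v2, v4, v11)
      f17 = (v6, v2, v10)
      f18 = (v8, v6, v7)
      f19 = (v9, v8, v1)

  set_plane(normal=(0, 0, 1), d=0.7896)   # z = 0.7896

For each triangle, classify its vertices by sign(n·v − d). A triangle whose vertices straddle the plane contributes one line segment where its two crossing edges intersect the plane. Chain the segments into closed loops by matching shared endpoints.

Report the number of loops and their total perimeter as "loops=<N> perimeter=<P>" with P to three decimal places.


loops=1 perimeter=4.131

Straddling triangles (8 of 20):
  (v0,v11,v5) [--+] → (-0.582982, 0.265318, 0.7896)–(-0.137628, 0.710672, 0.7896)  len=0.6298
  (v0,v5,v1) [-+-] → (-0.137628, 0.710672, 0.7896)–(0.137628, 0.710672, 0.7896)  len=0.2753
  (v1,v5,v9) [-+-] → (0.137628, 0.710672, 0.7896)–(0.582982, 0.265318, 0.7896)  len=0.6298
  (v5,v11,v4) [+-+] → (-0.582982, 0.265318, 0.7896)–(-0.582982, -0.265318, 0.7896)  len=0.5306
  (v3,v9,v4) [--+] → (0.582982, -0.265318, 0.7896)–(0.137628, -0.710672, 0.7896)  len=0.6298
  (v3,v4,v2) [-+-] → (0.137628, -0.710672, 0.7896)–(-0.137628, -0.710672, 0.7896)  len=0.2753
  (v4,v9,v5) [+-+] → (0.582982, -0.265318, 0.7896)–(0.582982, 0.265318, 0.7896)  len=0.5306
  (v2,v4,v11) [-+-] → (-0.137628, -0.710672, 0.7896)–(-0.582982, -0.265318, 0.7896)  len=0.6298

Chained into 1 loop(s):
  loop 1: 8 segments, perimeter = 4.1311
Total perimeter = 4.131


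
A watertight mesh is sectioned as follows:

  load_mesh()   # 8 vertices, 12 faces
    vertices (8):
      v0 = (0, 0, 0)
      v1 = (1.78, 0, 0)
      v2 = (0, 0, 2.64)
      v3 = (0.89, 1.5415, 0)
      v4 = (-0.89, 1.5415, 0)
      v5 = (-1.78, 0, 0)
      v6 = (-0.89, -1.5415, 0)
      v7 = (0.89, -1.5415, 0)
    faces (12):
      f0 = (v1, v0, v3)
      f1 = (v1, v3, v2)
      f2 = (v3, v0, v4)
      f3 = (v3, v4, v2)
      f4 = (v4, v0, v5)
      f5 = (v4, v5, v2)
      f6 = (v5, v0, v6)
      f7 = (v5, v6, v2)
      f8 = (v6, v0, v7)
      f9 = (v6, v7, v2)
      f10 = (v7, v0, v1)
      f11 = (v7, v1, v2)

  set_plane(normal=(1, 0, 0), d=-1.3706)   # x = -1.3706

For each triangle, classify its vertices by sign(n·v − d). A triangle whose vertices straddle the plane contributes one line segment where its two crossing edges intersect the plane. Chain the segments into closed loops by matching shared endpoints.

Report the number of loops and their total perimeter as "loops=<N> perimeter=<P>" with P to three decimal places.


loops=1 perimeter=3.285

Straddling triangles (4 of 12):
  (v4,v0,v5) [++-] → (-1.3706, 0, 0)–(-1.3706, 0.70909, 0)  len=0.7091
  (v4,v5,v2) [+-+] → (-1.3706, 0.70909, 0)–(-1.3706, 0, 0.6072)  len=0.9335
  (v5,v0,v6) [-++] → (-1.3706, 0, 0)–(-1.3706, -0.70909, 0)  len=0.7091
  (v5,v6,v2) [-++] → (-1.3706, -0.70909, 0)–(-1.3706, 0, 0.6072)  len=0.9335

Chained into 1 loop(s):
  loop 1: 4 segments, perimeter = 3.2853
Total perimeter = 3.285


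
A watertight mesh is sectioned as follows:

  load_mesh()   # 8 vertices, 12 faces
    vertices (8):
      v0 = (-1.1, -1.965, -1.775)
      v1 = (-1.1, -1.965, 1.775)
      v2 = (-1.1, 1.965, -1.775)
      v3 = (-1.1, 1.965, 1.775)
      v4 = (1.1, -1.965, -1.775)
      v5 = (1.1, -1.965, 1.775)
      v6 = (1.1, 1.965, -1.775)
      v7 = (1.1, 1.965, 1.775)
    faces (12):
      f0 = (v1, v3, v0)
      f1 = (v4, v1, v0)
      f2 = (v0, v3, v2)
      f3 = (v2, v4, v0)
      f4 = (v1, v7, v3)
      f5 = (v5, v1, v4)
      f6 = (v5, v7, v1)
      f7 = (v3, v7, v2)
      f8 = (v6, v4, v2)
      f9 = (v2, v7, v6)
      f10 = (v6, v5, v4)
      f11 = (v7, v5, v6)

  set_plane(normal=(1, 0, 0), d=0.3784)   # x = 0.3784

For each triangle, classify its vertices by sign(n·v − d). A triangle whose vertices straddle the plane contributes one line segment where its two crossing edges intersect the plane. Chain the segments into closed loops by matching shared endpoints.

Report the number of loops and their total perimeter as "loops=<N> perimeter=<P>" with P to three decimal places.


loops=1 perimeter=14.960

Straddling triangles (8 of 12):
  (v4,v1,v0) [+--] → (0.3784, -1.965, -0.6106)–(0.3784, -1.965, -1.775)  len=1.1644
  (v2,v4,v0) [-+-] → (0.3784, -0.67596, -1.775)–(0.3784, -1.965, -1.775)  len=1.2890
  (v1,v7,v3) [-+-] → (0.3784, 0.67596, 1.775)–(0.3784, 1.965, 1.775)  len=1.2890
  (v5,v1,v4) [+-+] → (0.3784, -1.965, 1.775)–(0.3784, -1.965, -0.6106)  len=2.3856
  (v5,v7,v1) [++-] → (0.3784, 0.67596, 1.775)–(0.3784, -1.965, 1.775)  len=2.6410
  (v3,v7,v2) [-+-] → (0.3784, 1.965, 1.775)–(0.3784, 1.965, 0.6106)  len=1.1644
  (v6,v4,v2) [++-] → (0.3784, -0.67596, -1.775)–(0.3784, 1.965, -1.775)  len=2.6410
  (v2,v7,v6) [-++] → (0.3784, 1.965, 0.6106)–(0.3784, 1.965, -1.775)  len=2.3856

Chained into 1 loop(s):
  loop 1: 8 segments, perimeter = 14.9600
Total perimeter = 14.960


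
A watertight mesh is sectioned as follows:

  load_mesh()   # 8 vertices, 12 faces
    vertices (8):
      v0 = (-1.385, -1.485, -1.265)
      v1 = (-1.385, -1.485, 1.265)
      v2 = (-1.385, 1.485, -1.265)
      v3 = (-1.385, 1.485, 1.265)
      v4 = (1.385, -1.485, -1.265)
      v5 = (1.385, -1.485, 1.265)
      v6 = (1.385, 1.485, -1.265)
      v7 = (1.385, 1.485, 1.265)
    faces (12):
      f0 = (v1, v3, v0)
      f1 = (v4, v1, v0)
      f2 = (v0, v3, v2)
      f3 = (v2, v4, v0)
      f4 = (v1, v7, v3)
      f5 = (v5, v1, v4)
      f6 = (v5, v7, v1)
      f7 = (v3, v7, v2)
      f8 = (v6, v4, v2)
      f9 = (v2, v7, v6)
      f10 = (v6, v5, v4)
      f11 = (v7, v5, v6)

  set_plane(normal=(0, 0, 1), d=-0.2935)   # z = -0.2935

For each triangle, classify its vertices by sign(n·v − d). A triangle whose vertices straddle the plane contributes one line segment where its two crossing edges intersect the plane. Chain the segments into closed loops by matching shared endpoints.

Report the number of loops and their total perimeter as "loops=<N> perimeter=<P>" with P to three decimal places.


loops=1 perimeter=11.480

Straddling triangles (8 of 12):
  (v1,v3,v0) [++-] → (-1.385, -0.344543, -0.2935)–(-1.385, -1.485, -0.2935)  len=1.1405
  (v4,v1,v0) [-+-] → (0.321342, -1.485, -0.2935)–(-1.385, -1.485, -0.2935)  len=1.7063
  (v0,v3,v2) [-+-] → (-1.385, -0.344543, -0.2935)–(-1.385, 1.485, -0.2935)  len=1.8295
  (v5,v1,v4) [++-] → (0.321342, -1.485, -0.2935)–(1.385, -1.485, -0.2935)  len=1.0637
  (v3,v7,v2) [++-] → (-0.321342, 1.485, -0.2935)–(-1.385, 1.485, -0.2935)  len=1.0637
  (v2,v7,v6) [-+-] → (-0.321342, 1.485, -0.2935)–(1.385, 1.485, -0.2935)  len=1.7063
  (v6,v5,v4) [-+-] → (1.385, 0.344543, -0.2935)–(1.385, -1.485, -0.2935)  len=1.8295
  (v7,v5,v6) [++-] → (1.385, 0.344543, -0.2935)–(1.385, 1.485, -0.2935)  len=1.1405

Chained into 1 loop(s):
  loop 1: 8 segments, perimeter = 11.4800
Total perimeter = 11.480


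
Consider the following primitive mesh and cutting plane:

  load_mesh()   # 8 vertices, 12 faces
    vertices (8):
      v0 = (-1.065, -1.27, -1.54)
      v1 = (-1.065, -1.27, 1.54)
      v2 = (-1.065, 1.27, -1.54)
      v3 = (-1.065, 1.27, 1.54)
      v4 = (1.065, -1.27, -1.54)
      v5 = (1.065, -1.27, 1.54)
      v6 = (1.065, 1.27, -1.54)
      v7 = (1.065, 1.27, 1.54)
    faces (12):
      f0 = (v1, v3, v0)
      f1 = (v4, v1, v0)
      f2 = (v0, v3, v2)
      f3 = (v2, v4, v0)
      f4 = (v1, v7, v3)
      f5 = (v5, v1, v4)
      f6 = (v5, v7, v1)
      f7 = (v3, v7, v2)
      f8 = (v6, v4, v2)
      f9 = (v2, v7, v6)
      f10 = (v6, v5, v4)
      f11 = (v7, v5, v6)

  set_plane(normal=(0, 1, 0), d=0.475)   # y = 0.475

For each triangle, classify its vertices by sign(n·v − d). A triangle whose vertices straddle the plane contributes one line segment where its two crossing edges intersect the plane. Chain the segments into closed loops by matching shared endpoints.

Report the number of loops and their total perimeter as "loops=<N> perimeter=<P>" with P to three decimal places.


loops=1 perimeter=10.420

Straddling triangles (8 of 12):
  (v1,v3,v0) [-+-] → (-1.065, 0.475, 1.54)–(-1.065, 0.475, 0.575984)  len=0.9640
  (v0,v3,v2) [-++] → (-1.065, 0.475, 0.575984)–(-1.065, 0.475, -1.54)  len=2.1160
  (v2,v4,v0) [+--] → (-0.398327, 0.475, -1.54)–(-1.065, 0.475, -1.54)  len=0.6667
  (v1,v7,v3) [-++] → (0.398327, 0.475, 1.54)–(-1.065, 0.475, 1.54)  len=1.4633
  (v5,v7,v1) [-+-] → (1.065, 0.475, 1.54)–(0.398327, 0.475, 1.54)  len=0.6667
  (v6,v4,v2) [+-+] → (1.065, 0.475, -1.54)–(-0.398327, 0.475, -1.54)  len=1.4633
  (v6,v5,v4) [+--] → (1.065, 0.475, -0.575984)–(1.065, 0.475, -1.54)  len=0.9640
  (v7,v5,v6) [+-+] → (1.065, 0.475, 1.54)–(1.065, 0.475, -0.575984)  len=2.1160

Chained into 1 loop(s):
  loop 1: 8 segments, perimeter = 10.4200
Total perimeter = 10.420


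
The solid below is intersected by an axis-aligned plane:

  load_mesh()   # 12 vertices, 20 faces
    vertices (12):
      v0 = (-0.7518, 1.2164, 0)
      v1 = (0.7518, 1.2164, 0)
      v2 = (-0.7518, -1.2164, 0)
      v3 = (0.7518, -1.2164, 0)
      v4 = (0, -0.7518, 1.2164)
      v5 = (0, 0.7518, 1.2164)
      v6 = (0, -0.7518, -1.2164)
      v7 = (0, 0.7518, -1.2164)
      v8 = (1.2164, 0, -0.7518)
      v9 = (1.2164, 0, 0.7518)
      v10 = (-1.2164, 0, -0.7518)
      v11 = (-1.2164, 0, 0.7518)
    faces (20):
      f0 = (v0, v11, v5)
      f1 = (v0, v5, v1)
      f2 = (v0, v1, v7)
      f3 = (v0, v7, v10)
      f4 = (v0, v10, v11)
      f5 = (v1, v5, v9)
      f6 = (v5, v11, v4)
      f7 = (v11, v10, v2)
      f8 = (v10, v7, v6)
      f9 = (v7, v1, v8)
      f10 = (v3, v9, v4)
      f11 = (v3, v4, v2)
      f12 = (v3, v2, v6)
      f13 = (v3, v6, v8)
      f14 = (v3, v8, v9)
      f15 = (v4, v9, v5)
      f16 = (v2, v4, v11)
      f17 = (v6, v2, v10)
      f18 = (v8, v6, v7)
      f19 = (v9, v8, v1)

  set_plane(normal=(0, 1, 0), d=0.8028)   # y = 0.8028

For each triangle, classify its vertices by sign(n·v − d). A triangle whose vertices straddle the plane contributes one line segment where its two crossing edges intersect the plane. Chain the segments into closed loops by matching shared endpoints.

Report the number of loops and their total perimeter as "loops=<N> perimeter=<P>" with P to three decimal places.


Straddling triangles (8 of 20):
  (v0,v11,v5) [+--] → (-0.909773, 0.8028, 0.255627)–(-0.0825265, 0.8028, 1.08287)  len=1.1699
  (v0,v5,v1) [+-+] → (-0.0825265, 0.8028, 1.08287)–(0.0825265, 0.8028, 1.08287)  len=0.1651
  (v0,v1,v7) [++-] → (0.0825265, 0.8028, -1.08287)–(-0.0825265, 0.8028, -1.08287)  len=0.1651
  (v0,v7,v10) [+--] → (-0.0825265, 0.8028, -1.08287)–(-0.909773, 0.8028, -0.255627)  len=1.1699
  (v0,v10,v11) [+--] → (-0.909773, 0.8028, -0.255627)–(-0.909773, 0.8028, 0.255627)  len=0.5113
  (v1,v5,v9) [+--] → (0.0825265, 0.8028, 1.08287)–(0.909773, 0.8028, 0.255627)  len=1.1699
  (v7,v1,v8) [-+-] → (0.0825265, 0.8028, -1.08287)–(0.909773, 0.8028, -0.255627)  len=1.1699
  (v9,v8,v1) [--+] → (0.909773, 0.8028, -0.255627)–(0.909773, 0.8028, 0.255627)  len=0.5113

Chained into 1 loop(s):
  loop 1: 8 segments, perimeter = 6.0322
Total perimeter = 6.032

loops=1 perimeter=6.032


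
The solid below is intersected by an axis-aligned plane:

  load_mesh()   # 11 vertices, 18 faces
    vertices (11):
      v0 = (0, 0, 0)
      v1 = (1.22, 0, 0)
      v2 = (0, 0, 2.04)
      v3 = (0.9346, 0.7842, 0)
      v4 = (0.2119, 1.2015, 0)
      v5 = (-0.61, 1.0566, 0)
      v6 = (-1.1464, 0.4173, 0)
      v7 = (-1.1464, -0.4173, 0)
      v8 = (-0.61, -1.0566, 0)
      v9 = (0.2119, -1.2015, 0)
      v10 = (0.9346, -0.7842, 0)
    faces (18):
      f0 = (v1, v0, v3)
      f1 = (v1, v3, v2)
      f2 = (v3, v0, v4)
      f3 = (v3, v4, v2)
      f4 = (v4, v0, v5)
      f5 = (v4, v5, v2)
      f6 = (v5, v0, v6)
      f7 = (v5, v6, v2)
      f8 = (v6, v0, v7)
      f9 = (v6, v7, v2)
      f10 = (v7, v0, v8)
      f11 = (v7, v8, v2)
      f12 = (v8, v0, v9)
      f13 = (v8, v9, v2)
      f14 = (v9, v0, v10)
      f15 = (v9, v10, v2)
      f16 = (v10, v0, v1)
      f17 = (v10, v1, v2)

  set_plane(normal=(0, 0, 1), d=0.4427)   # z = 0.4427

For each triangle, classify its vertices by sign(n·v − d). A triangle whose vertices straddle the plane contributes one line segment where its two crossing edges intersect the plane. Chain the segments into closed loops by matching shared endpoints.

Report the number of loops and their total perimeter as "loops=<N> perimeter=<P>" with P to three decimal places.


Straddling triangles (9 of 18):
  (v1,v3,v2) [--+] → (0.731783, 0.614021, 0.4427)–(0.955248, 0, 0.4427)  len=0.6534
  (v3,v4,v2) [--+] → (0.165916, 0.940763, 0.4427)–(0.731783, 0.614021, 0.4427)  len=0.6534
  (v4,v5,v2) [--+] → (-0.477624, 0.827307, 0.4427)–(0.165916, 0.940763, 0.4427)  len=0.6535
  (v5,v6,v2) [--+] → (-0.89762, 0.326742, 0.4427)–(-0.477624, 0.827307, 0.4427)  len=0.6534
  (v6,v7,v2) [--+] → (-0.89762, -0.326742, 0.4427)–(-0.89762, 0.326742, 0.4427)  len=0.6535
  (v7,v8,v2) [--+] → (-0.477624, -0.827307, 0.4427)–(-0.89762, -0.326742, 0.4427)  len=0.6534
  (v8,v9,v2) [--+] → (0.165916, -0.940763, 0.4427)–(-0.477624, -0.827307, 0.4427)  len=0.6535
  (v9,v10,v2) [--+] → (0.731783, -0.614021, 0.4427)–(0.165916, -0.940763, 0.4427)  len=0.6534
  (v10,v1,v2) [--+] → (0.955248, 0, 0.4427)–(0.731783, -0.614021, 0.4427)  len=0.6534

Chained into 1 loop(s):
  loop 1: 9 segments, perimeter = 5.8810
Total perimeter = 5.881

loops=1 perimeter=5.881


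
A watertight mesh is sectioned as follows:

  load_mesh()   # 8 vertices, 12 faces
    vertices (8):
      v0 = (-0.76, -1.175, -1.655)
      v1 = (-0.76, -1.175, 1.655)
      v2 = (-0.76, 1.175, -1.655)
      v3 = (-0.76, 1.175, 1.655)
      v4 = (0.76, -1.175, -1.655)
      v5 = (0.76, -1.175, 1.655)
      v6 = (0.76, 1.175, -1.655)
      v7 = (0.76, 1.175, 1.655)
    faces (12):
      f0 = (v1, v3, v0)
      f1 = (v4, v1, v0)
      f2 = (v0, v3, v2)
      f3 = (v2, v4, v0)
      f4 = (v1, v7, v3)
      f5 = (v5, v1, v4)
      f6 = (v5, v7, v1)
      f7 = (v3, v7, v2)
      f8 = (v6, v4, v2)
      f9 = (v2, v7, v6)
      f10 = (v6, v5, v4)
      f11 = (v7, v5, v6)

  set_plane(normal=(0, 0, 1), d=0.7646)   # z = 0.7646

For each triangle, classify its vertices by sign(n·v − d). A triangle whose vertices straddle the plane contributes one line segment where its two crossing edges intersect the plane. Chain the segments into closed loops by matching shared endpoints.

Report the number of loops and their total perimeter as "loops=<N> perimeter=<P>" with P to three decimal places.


Straddling triangles (8 of 12):
  (v1,v3,v0) [++-] → (-0.76, 0.542843, 0.7646)–(-0.76, -1.175, 0.7646)  len=1.7178
  (v4,v1,v0) [-+-] → (-0.351115, -1.175, 0.7646)–(-0.76, -1.175, 0.7646)  len=0.4089
  (v0,v3,v2) [-+-] → (-0.76, 0.542843, 0.7646)–(-0.76, 1.175, 0.7646)  len=0.6322
  (v5,v1,v4) [++-] → (-0.351115, -1.175, 0.7646)–(0.76, -1.175, 0.7646)  len=1.1111
  (v3,v7,v2) [++-] → (0.351115, 1.175, 0.7646)–(-0.76, 1.175, 0.7646)  len=1.1111
  (v2,v7,v6) [-+-] → (0.351115, 1.175, 0.7646)–(0.76, 1.175, 0.7646)  len=0.4089
  (v6,v5,v4) [-+-] → (0.76, -0.542843, 0.7646)–(0.76, -1.175, 0.7646)  len=0.6322
  (v7,v5,v6) [++-] → (0.76, -0.542843, 0.7646)–(0.76, 1.175, 0.7646)  len=1.7178

Chained into 1 loop(s):
  loop 1: 8 segments, perimeter = 7.7400
Total perimeter = 7.740

loops=1 perimeter=7.740


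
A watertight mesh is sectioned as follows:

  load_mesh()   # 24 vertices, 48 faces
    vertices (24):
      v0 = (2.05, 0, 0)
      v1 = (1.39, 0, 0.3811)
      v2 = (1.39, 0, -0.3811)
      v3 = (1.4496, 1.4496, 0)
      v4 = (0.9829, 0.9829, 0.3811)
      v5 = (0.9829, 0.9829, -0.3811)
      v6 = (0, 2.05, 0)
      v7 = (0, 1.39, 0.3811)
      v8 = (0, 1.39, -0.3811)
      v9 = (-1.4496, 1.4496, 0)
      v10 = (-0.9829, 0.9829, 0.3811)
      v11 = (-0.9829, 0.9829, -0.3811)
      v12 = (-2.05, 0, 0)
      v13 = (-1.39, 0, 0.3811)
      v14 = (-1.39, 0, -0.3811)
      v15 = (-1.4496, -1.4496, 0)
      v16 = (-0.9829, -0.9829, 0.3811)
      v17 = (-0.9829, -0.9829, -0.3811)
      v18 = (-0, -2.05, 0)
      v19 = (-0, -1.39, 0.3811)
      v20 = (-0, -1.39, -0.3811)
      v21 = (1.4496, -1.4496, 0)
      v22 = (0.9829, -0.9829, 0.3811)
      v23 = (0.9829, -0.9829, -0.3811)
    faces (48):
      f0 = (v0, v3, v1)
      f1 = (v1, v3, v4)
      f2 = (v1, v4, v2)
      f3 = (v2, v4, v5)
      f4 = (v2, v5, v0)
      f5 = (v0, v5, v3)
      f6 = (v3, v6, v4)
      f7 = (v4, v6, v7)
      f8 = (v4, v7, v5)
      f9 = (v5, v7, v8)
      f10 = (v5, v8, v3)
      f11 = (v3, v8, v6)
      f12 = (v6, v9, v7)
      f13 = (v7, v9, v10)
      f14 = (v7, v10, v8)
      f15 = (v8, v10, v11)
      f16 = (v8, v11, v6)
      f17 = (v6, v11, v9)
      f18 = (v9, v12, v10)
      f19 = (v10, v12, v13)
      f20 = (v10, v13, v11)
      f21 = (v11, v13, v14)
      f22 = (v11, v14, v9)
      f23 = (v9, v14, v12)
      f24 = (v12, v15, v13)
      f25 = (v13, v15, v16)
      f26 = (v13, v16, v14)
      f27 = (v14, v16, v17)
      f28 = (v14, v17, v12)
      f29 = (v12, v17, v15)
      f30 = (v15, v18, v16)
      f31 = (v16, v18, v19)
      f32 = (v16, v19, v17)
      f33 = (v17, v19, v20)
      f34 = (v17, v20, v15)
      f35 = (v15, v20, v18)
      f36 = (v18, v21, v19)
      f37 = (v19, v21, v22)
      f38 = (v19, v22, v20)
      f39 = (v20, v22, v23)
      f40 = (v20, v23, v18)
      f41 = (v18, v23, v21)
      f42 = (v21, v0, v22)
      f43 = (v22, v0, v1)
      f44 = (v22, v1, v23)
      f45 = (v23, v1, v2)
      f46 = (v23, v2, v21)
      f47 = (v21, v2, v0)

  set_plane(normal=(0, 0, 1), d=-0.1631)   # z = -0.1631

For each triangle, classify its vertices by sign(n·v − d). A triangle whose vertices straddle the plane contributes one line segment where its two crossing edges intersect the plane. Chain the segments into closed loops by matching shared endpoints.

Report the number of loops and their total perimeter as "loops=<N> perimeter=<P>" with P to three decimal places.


loops=2 perimeter=19.334

Straddling triangles (32 of 48):
  (v1,v4,v2) [++-] → (1.27356, 0.281123, -0.1631)–(1.39, 0, -0.1631)  len=0.3043
  (v2,v4,v5) [-+-] → (1.27356, 0.281123, -0.1631)–(0.9829, 0.9829, -0.1631)  len=0.7596
  (v2,v5,v0) [--+] → (1.59331, 0.420653, -0.1631)–(1.76754, 0, -0.1631)  len=0.4553
  (v0,v5,v3) [+-+] → (1.59331, 0.420653, -0.1631)–(1.24987, 1.24987, -0.1631)  len=0.8975
  (v4,v7,v5) [++-] → (0.701777, 1.09934, -0.1631)–(0.9829, 0.9829, -0.1631)  len=0.3043
  (v5,v7,v8) [-+-] → (0.701777, 1.09934, -0.1631)–(0, 1.39, -0.1631)  len=0.7596
  (v5,v8,v3) [--+] → (0.829212, 1.42409, -0.1631)–(1.24987, 1.24987, -0.1631)  len=0.4553
  (v3,v8,v6) [+-+] → (0.829212, 1.42409, -0.1631)–(0, 1.76754, -0.1631)  len=0.8975
  (v7,v10,v8) [++-] → (-0.281123, 1.27356, -0.1631)–(0, 1.39, -0.1631)  len=0.3043
  (v8,v10,v11) [-+-] → (-0.281123, 1.27356, -0.1631)–(-0.9829, 0.9829, -0.1631)  len=0.7596
  (v8,v11,v6) [--+] → (-0.420653, 1.59331, -0.1631)–(0, 1.76754, -0.1631)  len=0.4553
  (v6,v11,v9) [+-+] → (-0.420653, 1.59331, -0.1631)–(-1.24987, 1.24987, -0.1631)  len=0.8975
  (v10,v13,v11) [++-] → (-1.09934, 0.701777, -0.1631)–(-0.9829, 0.9829, -0.1631)  len=0.3043
  (v11,v13,v14) [-+-] → (-1.09934, 0.701777, -0.1631)–(-1.39, 0, -0.1631)  len=0.7596
  (v11,v14,v9) [--+] → (-1.42409, 0.829212, -0.1631)–(-1.24987, 1.24987, -0.1631)  len=0.4553
  (v9,v14,v12) [+-+] → (-1.42409, 0.829212, -0.1631)–(-1.76754, 0, -0.1631)  len=0.8975
  (v13,v16,v14) [++-] → (-1.27356, -0.281123, -0.1631)–(-1.39, 0, -0.1631)  len=0.3043
  (v14,v16,v17) [-+-] → (-1.27356, -0.281123, -0.1631)–(-0.9829, -0.9829, -0.1631)  len=0.7596
  (v14,v17,v12) [--+] → (-1.59331, -0.420653, -0.1631)–(-1.76754, 0, -0.1631)  len=0.4553
  (v12,v17,v15) [+-+] → (-1.59331, -0.420653, -0.1631)–(-1.24987, -1.24987, -0.1631)  len=0.8975
  (v16,v19,v17) [++-] → (-0.701777, -1.09934, -0.1631)–(-0.9829, -0.9829, -0.1631)  len=0.3043
  (v17,v19,v20) [-+-] → (-0.701777, -1.09934, -0.1631)–(0, -1.39, -0.1631)  len=0.7596
  (v17,v20,v15) [--+] → (-0.829212, -1.42409, -0.1631)–(-1.24987, -1.24987, -0.1631)  len=0.4553
  (v15,v20,v18) [+-+] → (-0.829212, -1.42409, -0.1631)–(0, -1.76754, -0.1631)  len=0.8975
  (v19,v22,v20) [++-] → (0.281123, -1.27356, -0.1631)–(0, -1.39, -0.1631)  len=0.3043
  (v20,v22,v23) [-+-] → (0.281123, -1.27356, -0.1631)–(0.9829, -0.9829, -0.1631)  len=0.7596
  (v20,v23,v18) [--+] → (0.420653, -1.59331, -0.1631)–(0, -1.76754, -0.1631)  len=0.4553
  (v18,v23,v21) [+-+] → (0.420653, -1.59331, -0.1631)–(1.24987, -1.24987, -0.1631)  len=0.8975
  (v22,v1,v23) [++-] → (1.09934, -0.701777, -0.1631)–(0.9829, -0.9829, -0.1631)  len=0.3043
  (v23,v1,v2) [-+-] → (1.09934, -0.701777, -0.1631)–(1.39, 0, -0.1631)  len=0.7596
  (v23,v2,v21) [--+] → (1.42409, -0.829212, -0.1631)–(1.24987, -1.24987, -0.1631)  len=0.4553
  (v21,v2,v0) [+-+] → (1.42409, -0.829212, -0.1631)–(1.76754, 0, -0.1631)  len=0.8975

Chained into 2 loop(s):
  loop 1: 16 segments, perimeter = 8.5110
  loop 2: 16 segments, perimeter = 10.8226
Total perimeter = 19.334


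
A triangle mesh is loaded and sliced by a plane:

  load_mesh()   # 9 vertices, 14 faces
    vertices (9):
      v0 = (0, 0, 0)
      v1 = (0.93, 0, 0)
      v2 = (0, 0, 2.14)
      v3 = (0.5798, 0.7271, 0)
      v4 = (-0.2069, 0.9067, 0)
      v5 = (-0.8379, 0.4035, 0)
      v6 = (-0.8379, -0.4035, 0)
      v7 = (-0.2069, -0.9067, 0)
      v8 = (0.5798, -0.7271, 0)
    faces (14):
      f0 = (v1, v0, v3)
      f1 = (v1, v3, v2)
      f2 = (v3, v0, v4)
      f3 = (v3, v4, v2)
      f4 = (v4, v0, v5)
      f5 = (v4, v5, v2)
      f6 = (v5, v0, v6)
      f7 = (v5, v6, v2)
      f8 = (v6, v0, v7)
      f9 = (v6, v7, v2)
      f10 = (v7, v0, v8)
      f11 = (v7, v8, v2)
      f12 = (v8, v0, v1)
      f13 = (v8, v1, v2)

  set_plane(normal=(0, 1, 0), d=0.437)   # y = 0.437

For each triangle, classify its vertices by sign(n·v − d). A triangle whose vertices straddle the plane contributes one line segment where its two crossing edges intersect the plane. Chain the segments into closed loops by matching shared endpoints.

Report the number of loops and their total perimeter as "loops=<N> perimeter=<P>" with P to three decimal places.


Straddling triangles (6 of 14):
  (v1,v0,v3) [--+] → (0.34847, 0.437, 0)–(0.719524, 0.437, 0)  len=0.3711
  (v1,v3,v2) [-+-] → (0.719524, 0.437, 0)–(0.34847, 0.437, 0.853822)  len=0.9310
  (v3,v0,v4) [+-+] → (0.34847, 0.437, 0)–(-0.0997191, 0.437, 0)  len=0.4482
  (v3,v4,v2) [++-] → (-0.0997191, 0.437, 1.10859)–(0.34847, 0.437, 0.853822)  len=0.5155
  (v4,v0,v5) [+--] → (-0.0997191, 0.437, 0)–(-0.795892, 0.437, 0)  len=0.6962
  (v4,v5,v2) [+--] → (-0.795892, 0.437, 0)–(-0.0997191, 0.437, 1.10859)  len=1.3091

Chained into 1 loop(s):
  loop 1: 6 segments, perimeter = 4.2710
Total perimeter = 4.271

loops=1 perimeter=4.271


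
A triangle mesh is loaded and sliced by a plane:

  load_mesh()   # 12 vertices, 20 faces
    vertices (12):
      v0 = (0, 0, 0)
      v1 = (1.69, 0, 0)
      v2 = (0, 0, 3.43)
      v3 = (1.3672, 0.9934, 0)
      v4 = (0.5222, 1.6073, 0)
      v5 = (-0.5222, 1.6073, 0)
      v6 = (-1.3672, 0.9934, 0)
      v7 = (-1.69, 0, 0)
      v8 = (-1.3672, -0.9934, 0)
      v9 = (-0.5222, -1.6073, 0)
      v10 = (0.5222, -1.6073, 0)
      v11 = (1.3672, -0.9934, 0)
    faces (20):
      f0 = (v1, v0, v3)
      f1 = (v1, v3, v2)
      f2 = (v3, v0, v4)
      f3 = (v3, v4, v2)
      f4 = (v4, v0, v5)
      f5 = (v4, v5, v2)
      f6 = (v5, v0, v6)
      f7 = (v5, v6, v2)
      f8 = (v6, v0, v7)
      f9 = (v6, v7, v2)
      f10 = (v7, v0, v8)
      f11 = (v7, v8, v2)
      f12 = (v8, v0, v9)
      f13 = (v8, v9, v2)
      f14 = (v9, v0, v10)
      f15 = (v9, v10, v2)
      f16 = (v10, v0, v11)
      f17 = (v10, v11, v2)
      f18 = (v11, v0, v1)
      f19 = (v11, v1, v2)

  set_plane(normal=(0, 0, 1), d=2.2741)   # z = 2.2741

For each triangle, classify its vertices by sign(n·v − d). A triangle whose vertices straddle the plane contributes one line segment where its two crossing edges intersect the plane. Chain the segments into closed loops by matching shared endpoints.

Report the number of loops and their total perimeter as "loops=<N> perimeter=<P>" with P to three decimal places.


loops=1 perimeter=3.520

Straddling triangles (10 of 20):
  (v1,v3,v2) [--+] → (0.460742, 0.334773, 2.2741)–(0.569525, 0, 2.2741)  len=0.3520
  (v3,v4,v2) [--+] → (0.17598, 0.541655, 2.2741)–(0.460742, 0.334773, 2.2741)  len=0.3520
  (v4,v5,v2) [--+] → (-0.17598, 0.541655, 2.2741)–(0.17598, 0.541655, 2.2741)  len=0.3520
  (v5,v6,v2) [--+] → (-0.460742, 0.334773, 2.2741)–(-0.17598, 0.541655, 2.2741)  len=0.3520
  (v6,v7,v2) [--+] → (-0.569525, 0, 2.2741)–(-0.460742, 0.334773, 2.2741)  len=0.3520
  (v7,v8,v2) [--+] → (-0.460742, -0.334773, 2.2741)–(-0.569525, 0, 2.2741)  len=0.3520
  (v8,v9,v2) [--+] → (-0.17598, -0.541655, 2.2741)–(-0.460742, -0.334773, 2.2741)  len=0.3520
  (v9,v10,v2) [--+] → (0.17598, -0.541655, 2.2741)–(-0.17598, -0.541655, 2.2741)  len=0.3520
  (v10,v11,v2) [--+] → (0.460742, -0.334773, 2.2741)–(0.17598, -0.541655, 2.2741)  len=0.3520
  (v11,v1,v2) [--+] → (0.569525, 0, 2.2741)–(0.460742, -0.334773, 2.2741)  len=0.3520

Chained into 1 loop(s):
  loop 1: 10 segments, perimeter = 3.5199
Total perimeter = 3.520
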